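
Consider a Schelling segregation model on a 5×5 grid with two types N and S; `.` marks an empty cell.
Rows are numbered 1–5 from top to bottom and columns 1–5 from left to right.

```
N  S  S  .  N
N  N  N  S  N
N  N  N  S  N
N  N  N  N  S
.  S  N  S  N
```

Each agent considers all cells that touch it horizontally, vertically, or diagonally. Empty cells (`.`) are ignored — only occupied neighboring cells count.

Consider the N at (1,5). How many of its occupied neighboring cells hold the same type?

1

Occupied neighbors of (1,5): (2,4)=S, (2,5)=N.
Same type (N): 1 of 2.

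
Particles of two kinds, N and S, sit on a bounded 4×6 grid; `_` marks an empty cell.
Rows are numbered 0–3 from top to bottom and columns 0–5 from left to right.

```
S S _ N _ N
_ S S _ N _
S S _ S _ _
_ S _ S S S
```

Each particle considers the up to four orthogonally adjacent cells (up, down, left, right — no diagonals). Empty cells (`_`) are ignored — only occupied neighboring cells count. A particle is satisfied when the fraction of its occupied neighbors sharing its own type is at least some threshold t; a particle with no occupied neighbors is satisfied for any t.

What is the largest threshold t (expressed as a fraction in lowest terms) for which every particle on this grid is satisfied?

Row 0: (0,0)S 1/1 · (0,1)S 2/2 · (0,3)N — no occupied neighbors · (0,5)N — no occupied neighbors
Row 1: (1,1)S 3/3 · (1,2)S 1/1 · (1,4)N — no occupied neighbors
Row 2: (2,0)S 1/1 · (2,1)S 3/3 · (2,3)S 1/1
Row 3: (3,1)S 1/1 · (3,3)S 2/2 · (3,4)S 2/2 · (3,5)S 1/1
The smallest same-type fraction is 1/1 at (0,0), which reduces to 1/1. Any threshold above that leaves this particle unsatisfied.

1/1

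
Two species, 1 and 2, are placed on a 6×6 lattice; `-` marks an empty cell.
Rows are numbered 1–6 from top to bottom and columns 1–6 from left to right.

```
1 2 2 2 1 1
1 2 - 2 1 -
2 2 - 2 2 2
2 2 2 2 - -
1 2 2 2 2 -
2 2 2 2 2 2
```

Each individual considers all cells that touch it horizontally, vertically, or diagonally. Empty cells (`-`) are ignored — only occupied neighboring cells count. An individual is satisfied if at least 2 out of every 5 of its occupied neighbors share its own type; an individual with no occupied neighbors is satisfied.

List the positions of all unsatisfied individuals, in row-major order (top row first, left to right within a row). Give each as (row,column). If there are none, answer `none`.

(1,1), (2,1), (2,5), (5,1)

(1,1)1 1/3 ✗
(1,2)2 2/4 ✓
(1,3)2 4/4 ✓
(1,4)2 2/4 ✓
(1,5)1 2/4 ✓
(1,6)1 2/2 ✓
(2,1)1 1/5 ✗
(2,2)2 4/6 ✓
(2,4)2 4/6 ✓
(2,5)1 2/7 ✗
(3,1)2 4/5 ✓
(3,2)2 5/6 ✓
(3,4)2 4/5 ✓
(3,5)2 4/5 ✓
(3,6)2 1/2 ✓
(4,1)2 4/5 ✓
(4,2)2 6/7 ✓
(4,3)2 7/7 ✓
(4,4)2 6/6 ✓
(5,1)1 0/5 ✗
(5,2)2 7/8 ✓
(5,3)2 8/8 ✓
(5,4)2 7/7 ✓
(5,5)2 5/5 ✓
(6,1)2 2/3 ✓
(6,2)2 4/5 ✓
(6,3)2 5/5 ✓
(6,4)2 5/5 ✓
(6,5)2 4/4 ✓
(6,6)2 2/2 ✓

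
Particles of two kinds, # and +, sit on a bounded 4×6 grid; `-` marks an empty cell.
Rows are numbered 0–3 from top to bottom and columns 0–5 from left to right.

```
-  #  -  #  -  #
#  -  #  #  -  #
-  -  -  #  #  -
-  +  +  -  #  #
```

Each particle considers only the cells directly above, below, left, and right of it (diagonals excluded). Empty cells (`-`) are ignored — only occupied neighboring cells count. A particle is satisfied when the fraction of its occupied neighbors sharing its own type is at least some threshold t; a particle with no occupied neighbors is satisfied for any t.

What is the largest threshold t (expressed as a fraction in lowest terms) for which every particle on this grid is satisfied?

(0,1)# — no occupied neighbors
(0,3)# 1/1
(0,5)# 1/1
(1,0)# — no occupied neighbors
(1,2)# 1/1
(1,3)# 3/3
(1,5)# 1/1
(2,3)# 2/2
(2,4)# 2/2
(3,1)+ 1/1
(3,2)+ 1/1
(3,4)# 2/2
(3,5)# 1/1
The smallest same-type fraction is 1/1 at (0,3), which reduces to 1/1. Any threshold above that leaves this particle unsatisfied.

1/1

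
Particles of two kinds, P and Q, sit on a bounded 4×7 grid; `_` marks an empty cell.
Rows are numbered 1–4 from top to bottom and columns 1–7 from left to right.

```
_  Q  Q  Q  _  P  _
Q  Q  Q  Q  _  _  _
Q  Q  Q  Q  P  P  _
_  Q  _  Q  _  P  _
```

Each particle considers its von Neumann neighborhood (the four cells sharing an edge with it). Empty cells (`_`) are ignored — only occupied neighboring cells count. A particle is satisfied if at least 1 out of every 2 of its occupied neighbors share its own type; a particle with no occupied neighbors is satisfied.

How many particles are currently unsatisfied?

0

(1,2)Q 2/2 ok
(1,3)Q 3/3 ok
(1,4)Q 2/2 ok
(1,6)P 0/0 ok
(2,1)Q 2/2 ok
(2,2)Q 4/4 ok
(2,3)Q 4/4 ok
(2,4)Q 3/3 ok
(3,1)Q 2/2 ok
(3,2)Q 4/4 ok
(3,3)Q 3/3 ok
(3,4)Q 3/4 ok
(3,5)P 1/2 ok
(3,6)P 2/2 ok
(4,2)Q 1/1 ok
(4,4)Q 1/1 ok
(4,6)P 1/1 ok
Every one meets the threshold.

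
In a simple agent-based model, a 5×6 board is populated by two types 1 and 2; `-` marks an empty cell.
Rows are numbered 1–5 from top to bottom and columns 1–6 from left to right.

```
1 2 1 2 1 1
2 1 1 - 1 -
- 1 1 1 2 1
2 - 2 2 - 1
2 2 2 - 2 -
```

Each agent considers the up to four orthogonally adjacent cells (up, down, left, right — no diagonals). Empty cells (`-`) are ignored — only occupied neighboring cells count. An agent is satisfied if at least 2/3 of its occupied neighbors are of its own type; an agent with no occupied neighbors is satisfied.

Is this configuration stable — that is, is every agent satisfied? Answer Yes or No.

(1,1)1 0/2 ✗
(1,2)2 0/3 ✗
(1,3)1 1/3 ✗
(1,4)2 0/2 ✗
(1,5)1 2/3 ✓
(1,6)1 1/1 ✓
(2,1)2 0/2 ✗
(2,2)1 2/4 ✗
(2,3)1 3/3 ✓
(2,5)1 1/2 ✗
(3,2)1 2/2 ✓
(3,3)1 3/4 ✓
(3,4)1 1/3 ✗
(3,5)2 0/3 ✗
(3,6)1 1/2 ✗
(4,1)2 1/1 ✓
(4,3)2 2/3 ✓
(4,4)2 1/2 ✗
(4,6)1 1/1 ✓
(5,1)2 2/2 ✓
(5,2)2 2/2 ✓
(5,3)2 2/2 ✓
(5,5)2 0/0 ✓
For instance (1,1) has only 0/2 same-type neighbors, below 2/3.

No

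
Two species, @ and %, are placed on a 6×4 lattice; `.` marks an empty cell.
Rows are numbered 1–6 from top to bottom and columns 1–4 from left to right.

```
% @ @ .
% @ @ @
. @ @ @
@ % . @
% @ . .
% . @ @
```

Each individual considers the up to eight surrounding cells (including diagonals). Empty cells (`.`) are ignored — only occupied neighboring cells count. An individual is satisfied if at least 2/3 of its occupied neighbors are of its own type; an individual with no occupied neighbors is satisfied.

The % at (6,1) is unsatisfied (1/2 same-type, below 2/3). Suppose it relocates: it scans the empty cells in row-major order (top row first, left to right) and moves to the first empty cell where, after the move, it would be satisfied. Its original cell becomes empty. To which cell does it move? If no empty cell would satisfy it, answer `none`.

Vacating (6,1). Empty cells in order:
  (1,4): 0/3 same-type → still unsatisfied.
  (3,1): 2/5 same-type → still unsatisfied.
  (4,3): 1/6 same-type → still unsatisfied.
  (5,3): 1/5 same-type → still unsatisfied.
  (5,4): 0/3 same-type → still unsatisfied.
  (6,2): 1/3 same-type → still unsatisfied.

none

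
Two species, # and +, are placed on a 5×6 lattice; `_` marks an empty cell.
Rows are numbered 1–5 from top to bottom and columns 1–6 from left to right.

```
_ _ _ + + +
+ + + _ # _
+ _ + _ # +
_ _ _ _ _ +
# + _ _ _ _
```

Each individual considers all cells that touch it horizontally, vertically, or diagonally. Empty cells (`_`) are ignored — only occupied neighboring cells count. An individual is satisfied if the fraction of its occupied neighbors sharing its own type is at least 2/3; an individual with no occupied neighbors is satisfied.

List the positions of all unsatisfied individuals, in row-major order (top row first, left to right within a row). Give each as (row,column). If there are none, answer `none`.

(1,6), (2,5), (3,5), (3,6), (4,6), (5,1), (5,2)

(1,4)+ 2/3 ok
(1,5)+ 2/3 ok
(1,6)+ 1/2 unhappy
(2,1)+ 2/2 ok
(2,2)+ 4/4 ok
(2,3)+ 3/3 ok
(2,5)# 1/5 unhappy
(3,1)+ 2/2 ok
(3,3)+ 2/2 ok
(3,5)# 1/3 unhappy
(3,6)+ 1/3 unhappy
(4,6)+ 1/2 unhappy
(5,1)# 0/1 unhappy
(5,2)+ 0/1 unhappy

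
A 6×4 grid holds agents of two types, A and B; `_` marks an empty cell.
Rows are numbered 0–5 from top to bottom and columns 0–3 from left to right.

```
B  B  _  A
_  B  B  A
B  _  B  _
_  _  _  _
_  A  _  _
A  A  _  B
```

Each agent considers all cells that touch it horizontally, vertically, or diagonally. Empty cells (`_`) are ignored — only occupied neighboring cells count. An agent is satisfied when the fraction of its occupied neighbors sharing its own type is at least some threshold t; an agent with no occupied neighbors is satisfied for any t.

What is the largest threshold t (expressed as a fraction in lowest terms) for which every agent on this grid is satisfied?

1/3

(0,0)B 2/2
(0,1)B 3/3
(0,3)A 1/2
(1,1)B 5/5
(1,2)B 3/5
(1,3)A 1/3
(2,0)B 1/1
(2,2)B 2/3
(4,1)A 2/2
(5,0)A 2/2
(5,1)A 2/2
(5,3)B — no occupied neighbors
The smallest same-type fraction is 1/3 at (1,3), which reduces to 1/3. Any threshold above that leaves this agent unsatisfied.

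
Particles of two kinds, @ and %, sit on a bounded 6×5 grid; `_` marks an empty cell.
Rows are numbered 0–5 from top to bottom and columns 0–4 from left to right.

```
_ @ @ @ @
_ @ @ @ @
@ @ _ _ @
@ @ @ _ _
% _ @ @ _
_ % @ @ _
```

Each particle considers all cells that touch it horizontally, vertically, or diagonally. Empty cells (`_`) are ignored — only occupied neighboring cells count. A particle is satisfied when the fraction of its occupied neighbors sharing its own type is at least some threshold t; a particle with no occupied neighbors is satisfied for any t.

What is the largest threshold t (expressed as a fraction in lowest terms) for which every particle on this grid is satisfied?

(0,1)@ 3/3
(0,2)@ 5/5
(0,3)@ 5/5
(0,4)@ 3/3
(1,1)@ 5/5
(1,2)@ 6/6
(1,3)@ 6/6
(1,4)@ 4/4
(2,0)@ 4/4
(2,1)@ 6/6
(2,4)@ 2/2
(3,0)@ 3/4
(3,1)@ 5/6
(3,2)@ 4/4
(4,0)% 1/3
(4,2)@ 5/6
(4,3)@ 4/4
(5,1)% 1/3
(5,2)@ 3/4
(5,3)@ 3/3
The smallest same-type fraction is 1/3 at (4,0), which reduces to 1/3. Any threshold above that leaves this particle unsatisfied.

1/3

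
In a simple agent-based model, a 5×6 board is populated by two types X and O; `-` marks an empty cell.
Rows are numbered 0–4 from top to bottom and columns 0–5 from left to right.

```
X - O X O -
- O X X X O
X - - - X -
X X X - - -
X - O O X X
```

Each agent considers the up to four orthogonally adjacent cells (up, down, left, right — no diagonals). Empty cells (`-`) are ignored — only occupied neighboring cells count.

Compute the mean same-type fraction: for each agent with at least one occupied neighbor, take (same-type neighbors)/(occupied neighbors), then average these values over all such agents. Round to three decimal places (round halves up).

0.565

(0,0)X — no occupied neighbors
(0,2)O 0/2
(0,3)X 1/3
(0,4)O 0/2
(1,1)O 0/1
(1,2)X 1/3
(1,3)X 3/3
(1,4)X 2/4
(1,5)O 0/1
(2,0)X 1/1
(2,4)X 1/1
(3,0)X 3/3
(3,1)X 2/2
(3,2)X 1/2
(4,0)X 1/1
(4,2)O 1/2
(4,3)O 1/2
(4,4)X 1/2
(4,5)X 1/1
Sum over 18 agents: 0/2 + 1/3 + 0/2 + 0/1 + 1/3 + 3/3 + 2/4 + 0/1 + 1/1 + 1/1 + 3/3 + 2/2 + 1/2 + 1/1 + 1/2 + 1/2 + 1/2 + 1/1 = 61/6; mean = 61/6 ÷ 18 = 61/108 = 0.564814… → 0.565.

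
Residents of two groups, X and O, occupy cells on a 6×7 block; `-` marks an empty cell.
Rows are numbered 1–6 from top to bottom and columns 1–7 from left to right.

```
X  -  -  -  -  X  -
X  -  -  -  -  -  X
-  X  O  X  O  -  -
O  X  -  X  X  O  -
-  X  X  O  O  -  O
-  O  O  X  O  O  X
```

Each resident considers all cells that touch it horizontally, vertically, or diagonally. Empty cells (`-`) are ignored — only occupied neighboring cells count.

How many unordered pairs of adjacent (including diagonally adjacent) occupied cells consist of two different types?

26

Scan each occupied cell's neighbors to the right and below (and the two forward diagonals) so each pair is counted once.
From row 1: 0 unlike of 2 pairs (running 0/2).
From row 2: 0 unlike of 1 pairs (running 0/3).
From row 3: 8 unlike of 12 pairs (running 8/15).
From row 4: 7 unlike of 13 pairs (running 15/28).
From row 5: 8 unlike of 16 pairs (running 23/44).
From row 6: 3 unlike of 5 pairs (running 26/49).
Total adjacent occupied pairs: 49; unlike-type pairs: 26.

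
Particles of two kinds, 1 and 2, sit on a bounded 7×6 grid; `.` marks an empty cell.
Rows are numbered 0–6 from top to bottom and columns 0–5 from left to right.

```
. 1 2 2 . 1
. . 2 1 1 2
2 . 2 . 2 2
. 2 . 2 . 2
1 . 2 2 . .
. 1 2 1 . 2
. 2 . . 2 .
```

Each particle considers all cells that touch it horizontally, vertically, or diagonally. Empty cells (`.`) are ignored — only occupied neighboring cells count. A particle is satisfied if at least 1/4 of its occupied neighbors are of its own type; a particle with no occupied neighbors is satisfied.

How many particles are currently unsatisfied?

3

(0,1)1 0/2 unhappy
(0,2)2 2/4 ok
(0,3)2 2/4 ok
(0,5)1 1/2 ok
(1,2)2 3/5 ok
(1,3)1 1/6 unhappy
(1,4)1 2/6 ok
(1,5)2 2/4 ok
(2,0)2 1/1 ok
(2,2)2 3/4 ok
(2,4)2 4/6 ok
(2,5)2 3/4 ok
(3,1)2 3/4 ok
(3,3)2 4/4 ok
(3,5)2 2/2 ok
(4,0)1 1/2 ok
(4,2)2 4/6 ok
(4,3)2 3/4 ok
(5,1)1 1/4 ok
(5,2)2 3/5 ok
(5,3)1 0/4 unhappy
(5,5)2 1/1 ok
(6,1)2 1/2 ok
(6,4)2 1/2 ok
Unsatisfied: (0,1), (1,3), (5,3) — 3 in total.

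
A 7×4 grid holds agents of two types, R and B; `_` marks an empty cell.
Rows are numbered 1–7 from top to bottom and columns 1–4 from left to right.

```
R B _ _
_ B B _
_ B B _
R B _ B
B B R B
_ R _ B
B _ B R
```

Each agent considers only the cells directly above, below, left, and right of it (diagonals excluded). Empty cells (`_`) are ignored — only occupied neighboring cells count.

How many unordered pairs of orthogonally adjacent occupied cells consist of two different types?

8

Scan each occupied cell's neighbors to the right and below so each pair is counted once.
Row 1: R(1,1)–B(1,2)≠ B(1,2)–B(2,2)=  → 1/2 unlike.
Row 2: B(2,2)–B(2,3)= B(2,2)–B(3,2)= B(2,3)–B(3,3)=  → 0/3 unlike.
Row 3: B(3,2)–B(3,3)= B(3,2)–B(4,2)=  → 0/2 unlike.
Row 4: R(4,1)–B(4,2)≠ R(4,1)–B(5,1)≠ B(4,2)–B(5,2)= B(4,4)–B(5,4)=  → 2/4 unlike.
Row 5: B(5,1)–B(5,2)= B(5,2)–R(5,3)≠ B(5,2)–R(6,2)≠ R(5,3)–B(5,4)≠ B(5,4)–B(6,4)=  → 3/5 unlike.
Row 6: B(6,4)–R(7,4)≠  → 1/1 unlike.
Row 7: B(7,3)–R(7,4)≠  → 1/1 unlike.
Total adjacent occupied pairs: 18; unlike-type pairs: 8.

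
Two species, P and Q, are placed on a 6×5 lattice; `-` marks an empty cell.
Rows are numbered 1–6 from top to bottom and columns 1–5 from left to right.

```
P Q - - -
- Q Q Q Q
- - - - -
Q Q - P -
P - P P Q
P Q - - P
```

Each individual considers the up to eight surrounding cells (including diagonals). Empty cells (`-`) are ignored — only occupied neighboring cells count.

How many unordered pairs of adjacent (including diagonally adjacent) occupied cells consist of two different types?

Scan each occupied cell's neighbors to the right and below (and the two forward diagonals) so each pair is counted once.
Row 1: P(1,1)–Q(1,2)≠ P(1,1)–Q(2,2)≠ Q(1,2)–Q(2,2)= Q(1,2)–Q(2,3)=  → 2/4 unlike.
Row 2: Q(2,2)–Q(2,3)= Q(2,3)–Q(2,4)= Q(2,4)–Q(2,5)=  → 0/3 unlike.
Row 4: Q(4,1)–Q(4,2)= Q(4,1)–P(5,1)≠ Q(4,2)–P(5,3)≠ Q(4,2)–P(5,1)≠ P(4,4)–P(5,4)= P(4,4)–Q(5,5)≠ P(4,4)–P(5,3)=  → 4/7 unlike.
Row 5: P(5,1)–P(6,1)= P(5,1)–Q(6,2)≠ P(5,3)–P(5,4)= P(5,3)–Q(6,2)≠ P(5,4)–Q(5,5)≠ P(5,4)–P(6,5)= Q(5,5)–P(6,5)≠  → 4/7 unlike.
Row 6: P(6,1)–Q(6,2)≠  → 1/1 unlike.
Total adjacent occupied pairs: 22; unlike-type pairs: 11.

11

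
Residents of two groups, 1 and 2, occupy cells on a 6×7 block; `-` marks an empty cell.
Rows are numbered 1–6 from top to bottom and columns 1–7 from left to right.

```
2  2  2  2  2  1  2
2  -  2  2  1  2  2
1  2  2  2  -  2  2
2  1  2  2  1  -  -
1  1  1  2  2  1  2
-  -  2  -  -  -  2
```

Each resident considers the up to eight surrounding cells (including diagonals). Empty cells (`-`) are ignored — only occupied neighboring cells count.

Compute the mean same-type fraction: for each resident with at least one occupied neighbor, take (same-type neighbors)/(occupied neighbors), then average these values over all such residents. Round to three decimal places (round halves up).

Row 1: (1,1)2 2/2 · (1,2)2 4/4 · (1,3)2 4/4 · (1,4)2 4/5 · (1,5)2 3/5 · (1,6)1 1/5 · (1,7)2 2/3
Row 2: (2,1)2 3/4 · (2,3)2 7/7 · (2,4)2 6/7 · (2,5)1 1/7 · (2,6)2 5/7 · (2,7)2 4/5
Row 3: (3,1)1 1/4 · (3,2)2 5/7 · (3,3)2 6/7 · (3,4)2 5/7 · (3,6)2 3/5 · (3,7)2 3/3
Row 4: (4,1)2 1/5 · (4,2)1 4/8 · (4,3)2 5/8 · (4,4)2 5/7 · (4,5)1 1/6
Row 5: (5,1)1 2/3 · (5,2)1 3/6 · (5,3)1 2/6 · (5,4)2 4/6 · (5,5)2 2/4 · (5,6)1 1/4 · (5,7)2 1/2
Row 6: (6,3)2 1/3 · (6,7)2 1/2
Sum over 33 residents: 2/2 + 4/4 + 4/4 + 4/5 + 3/5 + 1/5 + 2/3 + 3/4 + 7/7 + 6/7 + 1/7 + 5/7 + 4/5 + 1/4 + 5/7 + 6/7 + 5/7 + 3/5 + 3/3 + 1/5 + 4/8 + 5/8 + 5/7 + 1/6 + 2/3 + 3/6 + 2/6 + 4/6 + 2/4 + 1/4 + 1/2 + 1/3 + 1/2 = 16903/840; mean = 16903/840 ÷ 33 = 16903/27720 = 0.609776… → 0.610.

0.610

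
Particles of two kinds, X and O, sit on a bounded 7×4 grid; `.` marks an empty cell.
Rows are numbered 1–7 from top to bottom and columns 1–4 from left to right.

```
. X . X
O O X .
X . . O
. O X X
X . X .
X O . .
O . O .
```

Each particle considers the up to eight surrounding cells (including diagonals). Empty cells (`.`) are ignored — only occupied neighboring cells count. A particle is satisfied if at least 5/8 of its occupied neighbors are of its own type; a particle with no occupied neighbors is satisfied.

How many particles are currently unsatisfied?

13

Row 1: (1,2)X 1/3 ✗ · (1,4)X 1/1 ✓
Row 2: (2,1)O 1/3 ✗ · (2,2)O 1/4 ✗ · (2,3)X 2/4 ✗
Row 3: (3,1)X 0/3 ✗ · (3,4)O 0/3 ✗
Row 4: (4,2)O 0/4 ✗ · (4,3)X 2/4 ✗ · (4,4)X 2/3 ✓
Row 5: (5,1)X 1/3 ✗ · (5,3)X 2/4 ✗
Row 6: (6,1)X 1/3 ✗ · (6,2)O 2/5 ✗
Row 7: (7,1)O 1/2 ✗ · (7,3)O 1/1 ✓
Unsatisfied: (1,2), (2,1), (2,2), (2,3), (3,1), (3,4), (4,2), (4,3), (5,1), (5,3), (6,1), (6,2), (7,1) — 13 in total.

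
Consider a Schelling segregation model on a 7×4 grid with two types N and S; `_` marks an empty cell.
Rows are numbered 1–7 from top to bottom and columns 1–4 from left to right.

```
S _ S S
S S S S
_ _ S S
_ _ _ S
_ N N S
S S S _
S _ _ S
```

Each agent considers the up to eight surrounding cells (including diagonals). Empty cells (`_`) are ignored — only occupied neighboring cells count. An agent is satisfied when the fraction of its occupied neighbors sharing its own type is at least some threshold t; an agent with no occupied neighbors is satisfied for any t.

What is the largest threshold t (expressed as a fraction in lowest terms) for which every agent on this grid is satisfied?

(1,1)S 2/2
(1,3)S 4/4
(1,4)S 3/3
(2,1)S 2/2
(2,2)S 5/5
(2,3)S 6/6
(2,4)S 5/5
(3,3)S 5/5
(3,4)S 4/4
(4,4)S 3/4
(5,2)N 1/4
(5,3)N 1/5
(5,4)S 2/3
(6,1)S 2/3
(6,2)S 3/5
(6,3)S 3/5
(7,1)S 2/2
(7,4)S 1/1
The smallest same-type fraction is 1/5 at (5,3), which reduces to 1/5. Any threshold above that leaves this agent unsatisfied.

1/5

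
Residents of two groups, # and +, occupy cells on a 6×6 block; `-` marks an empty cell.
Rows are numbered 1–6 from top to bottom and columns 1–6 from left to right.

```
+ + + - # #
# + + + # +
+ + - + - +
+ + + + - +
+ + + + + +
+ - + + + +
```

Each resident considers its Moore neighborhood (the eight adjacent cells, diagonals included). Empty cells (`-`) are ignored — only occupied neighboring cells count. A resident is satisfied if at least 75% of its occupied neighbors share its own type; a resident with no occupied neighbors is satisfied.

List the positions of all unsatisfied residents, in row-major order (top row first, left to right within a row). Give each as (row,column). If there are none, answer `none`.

(1,1), (1,5), (1,6), (2,1), (2,4), (2,5), (2,6), (3,6)

(1,1)+ 2/3 ✗
(1,2)+ 4/5 ✓
(1,3)+ 4/4 ✓
(1,5)# 2/4 ✗
(1,6)# 2/3 ✗
(2,1)# 0/5 ✗
(2,2)+ 6/7 ✓
(2,3)+ 6/6 ✓
(2,4)+ 3/5 ✗
(2,5)# 2/6 ✗
(2,6)+ 1/4 ✗
(3,1)+ 4/5 ✓
(3,2)+ 6/7 ✓
(3,4)+ 4/5 ✓
(3,6)+ 2/3 ✗
(4,1)+ 5/5 ✓
(4,2)+ 7/7 ✓
(4,3)+ 7/7 ✓
(4,4)+ 5/5 ✓
(4,6)+ 3/3 ✓
(5,1)+ 4/4 ✓
(5,2)+ 7/7 ✓
(5,3)+ 7/7 ✓
(5,4)+ 7/7 ✓
(5,5)+ 7/7 ✓
(5,6)+ 4/4 ✓
(6,1)+ 2/2 ✓
(6,3)+ 4/4 ✓
(6,4)+ 5/5 ✓
(6,5)+ 5/5 ✓
(6,6)+ 3/3 ✓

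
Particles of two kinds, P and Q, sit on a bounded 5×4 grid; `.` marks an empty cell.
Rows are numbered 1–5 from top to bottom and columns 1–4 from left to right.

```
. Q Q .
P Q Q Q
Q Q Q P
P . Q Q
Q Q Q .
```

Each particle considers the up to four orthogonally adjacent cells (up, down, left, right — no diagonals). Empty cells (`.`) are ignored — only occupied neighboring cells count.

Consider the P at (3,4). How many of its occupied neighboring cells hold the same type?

Occupied neighbors of (3,4): (2,4)=Q, (4,4)=Q, (3,3)=Q.
Same type (P): 0 of 3.

0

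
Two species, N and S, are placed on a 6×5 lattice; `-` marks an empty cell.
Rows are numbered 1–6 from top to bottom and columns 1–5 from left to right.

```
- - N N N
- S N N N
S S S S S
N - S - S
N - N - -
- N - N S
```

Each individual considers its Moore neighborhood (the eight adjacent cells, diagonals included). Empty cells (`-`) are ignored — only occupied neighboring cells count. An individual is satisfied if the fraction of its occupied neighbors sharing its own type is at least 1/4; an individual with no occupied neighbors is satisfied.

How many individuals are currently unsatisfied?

1

(1,3)N 3/4 ✓
(1,4)N 5/5 ✓
(1,5)N 3/3 ✓
(2,2)S 3/5 ✓
(2,3)N 3/7 ✓
(2,4)N 5/8 ✓
(2,5)N 3/5 ✓
(3,1)S 2/3 ✓
(3,2)S 4/6 ✓
(3,3)S 4/6 ✓
(3,4)S 4/7 ✓
(3,5)S 2/4 ✓
(4,1)N 1/3 ✓
(4,3)S 3/4 ✓
(4,5)S 2/2 ✓
(5,1)N 2/2 ✓
(5,3)N 2/3 ✓
(6,2)N 2/2 ✓
(6,4)N 1/2 ✓
(6,5)S 0/1 ✗
Unsatisfied: (6,5) — 1 in total.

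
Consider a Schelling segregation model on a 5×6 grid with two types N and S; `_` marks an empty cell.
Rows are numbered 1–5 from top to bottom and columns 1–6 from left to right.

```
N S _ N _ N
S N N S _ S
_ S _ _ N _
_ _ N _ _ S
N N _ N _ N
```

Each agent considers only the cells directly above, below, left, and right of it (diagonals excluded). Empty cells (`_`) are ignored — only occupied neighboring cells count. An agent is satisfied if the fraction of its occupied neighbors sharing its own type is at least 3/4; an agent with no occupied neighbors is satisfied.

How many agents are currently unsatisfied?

12

Row 1: (1,1)N 0/2 not · (1,2)S 0/2 not · (1,4)N 0/1 not · (1,6)N 0/1 not
Row 2: (2,1)S 0/2 not · (2,2)N 1/4 not · (2,3)N 1/2 not · (2,4)S 0/2 not · (2,6)S 0/1 not
Row 3: (3,2)S 0/1 not · (3,5)N 0/0 satisfied
Row 4: (4,3)N 0/0 satisfied · (4,6)S 0/1 not
Row 5: (5,1)N 1/1 satisfied · (5,2)N 1/1 satisfied · (5,4)N 0/0 satisfied · (5,6)N 0/1 not
Unsatisfied: (1,1), (1,2), (1,4), (1,6), (2,1), (2,2), (2,3), (2,4), (2,6), (3,2), (4,6), (5,6) — 12 in total.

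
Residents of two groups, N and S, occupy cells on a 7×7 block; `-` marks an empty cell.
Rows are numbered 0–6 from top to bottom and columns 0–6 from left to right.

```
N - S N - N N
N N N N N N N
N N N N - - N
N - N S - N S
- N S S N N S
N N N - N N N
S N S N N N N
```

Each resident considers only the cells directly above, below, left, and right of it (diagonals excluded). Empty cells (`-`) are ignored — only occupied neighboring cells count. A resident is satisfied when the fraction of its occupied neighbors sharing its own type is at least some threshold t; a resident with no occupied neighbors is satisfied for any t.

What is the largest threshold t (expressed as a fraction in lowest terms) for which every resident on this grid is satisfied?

0/1

Row 0: (0,0)N 1/1 · (0,2)S 0/2 · (0,3)N 1/2 · (0,5)N 2/2 · (0,6)N 2/2
Row 1: (1,0)N 3/3 · (1,1)N 3/3 · (1,2)N 3/4 · (1,3)N 4/4 · (1,4)N 2/2 · (1,5)N 3/3 · (1,6)N 3/3
Row 2: (2,0)N 3/3 · (2,1)N 3/3 · (2,2)N 4/4 · (2,3)N 2/3 · (2,6)N 1/2
Row 3: (3,0)N 1/1 · (3,2)N 1/3 · (3,3)S 1/3 · (3,5)N 1/2 · (3,6)S 1/3
Row 4: (4,1)N 1/2 · (4,2)S 1/4 · (4,3)S 2/3 · (4,4)N 2/3 · (4,5)N 3/4 · (4,6)S 1/3
Row 5: (5,0)N 1/2 · (5,1)N 4/4 · (5,2)N 1/3 · (5,4)N 3/3 · (5,5)N 4/4 · (5,6)N 2/3
Row 6: (6,0)S 0/2 · (6,1)N 1/3 · (6,2)S 0/3 · (6,3)N 1/2 · (6,4)N 3/3 · (6,5)N 3/3 · (6,6)N 2/2
The smallest same-type fraction is 0/2 at (0,2), which reduces to 0/1. Any threshold above that leaves this resident unsatisfied.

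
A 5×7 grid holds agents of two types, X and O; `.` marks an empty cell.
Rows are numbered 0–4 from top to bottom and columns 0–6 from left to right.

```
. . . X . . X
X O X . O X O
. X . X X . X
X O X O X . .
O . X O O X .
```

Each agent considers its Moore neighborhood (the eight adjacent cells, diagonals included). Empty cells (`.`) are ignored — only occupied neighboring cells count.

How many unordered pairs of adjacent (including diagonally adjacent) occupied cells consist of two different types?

25

Scan each occupied cell's neighbors to the right and below (and the two forward diagonals) so each pair is counted once.
Row 0: X(0,3)–O(1,4)≠ X(0,3)–X(1,2)= X(0,6)–O(1,6)≠ X(0,6)–X(1,5)=  → 2/4 unlike.
Row 1: X(1,0)–O(1,1)≠ X(1,0)–X(2,1)= O(1,1)–X(1,2)≠ O(1,1)–X(2,1)≠ X(1,2)–X(2,3)= X(1,2)–X(2,1)= O(1,4)–X(1,5)≠ O(1,4)–X(2,4)≠ O(1,4)–X(2,3)≠ X(1,5)–O(1,6)≠ X(1,5)–X(2,6)= X(1,5)–X(2,4)= O(1,6)–X(2,6)≠  → 8/13 unlike.
Row 2: X(2,1)–O(3,1)≠ X(2,1)–X(3,2)= X(2,1)–X(3,0)= X(2,3)–X(2,4)= X(2,3)–O(3,3)≠ X(2,3)–X(3,4)= X(2,3)–X(3,2)= X(2,4)–X(3,4)= X(2,4)–O(3,3)≠  → 3/9 unlike.
Row 3: X(3,0)–O(3,1)≠ X(3,0)–O(4,0)≠ O(3,1)–X(3,2)≠ O(3,1)–X(4,2)≠ O(3,1)–O(4,0)= X(3,2)–O(3,3)≠ X(3,2)–X(4,2)= X(3,2)–O(4,3)≠ O(3,3)–X(3,4)≠ O(3,3)–O(4,3)= O(3,3)–O(4,4)= O(3,3)–X(4,2)≠ X(3,4)–O(4,4)≠ X(3,4)–X(4,5)= X(3,4)–O(4,3)≠  → 10/15 unlike.
Row 4: X(4,2)–O(4,3)≠ O(4,3)–O(4,4)= O(4,4)–X(4,5)≠  → 2/3 unlike.
Total adjacent occupied pairs: 44; unlike-type pairs: 25.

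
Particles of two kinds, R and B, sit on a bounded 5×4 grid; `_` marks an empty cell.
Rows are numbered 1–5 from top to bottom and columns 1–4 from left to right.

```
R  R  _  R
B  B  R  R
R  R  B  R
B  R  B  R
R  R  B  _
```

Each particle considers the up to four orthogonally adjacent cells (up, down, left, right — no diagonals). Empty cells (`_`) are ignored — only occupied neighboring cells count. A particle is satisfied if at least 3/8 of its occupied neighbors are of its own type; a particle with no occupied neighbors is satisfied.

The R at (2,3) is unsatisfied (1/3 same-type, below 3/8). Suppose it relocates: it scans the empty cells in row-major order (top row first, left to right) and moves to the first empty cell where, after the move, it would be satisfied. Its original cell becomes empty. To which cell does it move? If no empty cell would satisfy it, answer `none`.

(1,3)

Vacating (2,3). Empty cells in order:
  (1,3): 2/2 same-type → satisfied — stop here.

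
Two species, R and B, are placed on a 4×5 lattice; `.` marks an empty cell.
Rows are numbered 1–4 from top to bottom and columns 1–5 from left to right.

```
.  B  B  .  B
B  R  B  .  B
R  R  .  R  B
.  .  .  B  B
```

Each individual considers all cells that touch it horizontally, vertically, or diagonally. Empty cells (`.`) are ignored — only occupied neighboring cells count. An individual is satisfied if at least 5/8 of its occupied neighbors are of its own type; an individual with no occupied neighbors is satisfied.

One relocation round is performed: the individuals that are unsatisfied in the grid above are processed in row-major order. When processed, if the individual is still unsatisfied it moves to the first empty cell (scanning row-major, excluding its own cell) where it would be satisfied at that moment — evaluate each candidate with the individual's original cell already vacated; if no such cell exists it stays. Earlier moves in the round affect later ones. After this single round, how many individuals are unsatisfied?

Initially unsatisfied (in order): (2,1), (2,2), (2,3), (3,2), (3,4).
  (2,1) → (1,4).
  (2,2) → (2,1).
  (2,3) → (2,4).
  (3,2): now satisfied by earlier moves; stays.
  (3,4) → (4,1).
Resulting grid:
. B B B B
R . . B B
R R . . B
R . . B B
Unsatisfied now: (1,2).

1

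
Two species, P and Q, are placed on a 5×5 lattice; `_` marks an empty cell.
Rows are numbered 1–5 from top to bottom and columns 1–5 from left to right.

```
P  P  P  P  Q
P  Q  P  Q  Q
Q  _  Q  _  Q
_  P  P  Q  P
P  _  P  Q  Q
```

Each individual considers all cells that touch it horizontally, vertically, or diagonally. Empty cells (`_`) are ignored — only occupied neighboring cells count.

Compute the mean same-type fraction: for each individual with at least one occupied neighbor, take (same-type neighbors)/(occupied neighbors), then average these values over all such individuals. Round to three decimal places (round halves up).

0.546

Row 1: (1,1)P 2/3 · (1,2)P 4/5 · (1,3)P 3/5 · (1,4)P 2/5 · (1,5)Q 2/3
Row 2: (2,1)P 2/4 · (2,2)Q 2/7 · (2,3)P 3/6 · (2,4)Q 4/7 · (2,5)Q 3/4
Row 3: (3,1)Q 1/3 · (3,3)Q 3/6 · (3,5)Q 3/4
Row 4: (4,2)P 3/5 · (4,3)P 2/5 · (4,4)Q 4/7 · (4,5)P 0/4
Row 5: (5,1)P 1/1 · (5,3)P 2/4 · (5,4)Q 2/5 · (5,5)Q 2/3
Sum over 21 individuals: 2/3 + 4/5 + 3/5 + 2/5 + 2/3 + 2/4 + 2/7 + 3/6 + 4/7 + 3/4 + 1/3 + 3/6 + 3/4 + 3/5 + 2/5 + 4/7 + 0/4 + 1/1 + 2/4 + 2/5 + 2/3 = 2407/210; mean = 2407/210 ÷ 21 = 2407/4410 = 0.545804… → 0.546.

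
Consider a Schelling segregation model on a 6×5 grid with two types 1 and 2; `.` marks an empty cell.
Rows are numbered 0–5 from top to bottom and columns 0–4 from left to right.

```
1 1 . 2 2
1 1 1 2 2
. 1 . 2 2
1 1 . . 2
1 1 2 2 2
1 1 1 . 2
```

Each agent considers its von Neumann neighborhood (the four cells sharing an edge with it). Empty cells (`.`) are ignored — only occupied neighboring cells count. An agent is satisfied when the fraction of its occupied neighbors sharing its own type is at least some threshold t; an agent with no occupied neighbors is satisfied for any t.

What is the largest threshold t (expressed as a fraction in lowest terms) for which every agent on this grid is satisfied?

1/3

Row 0: (0,0)1 2/2 · (0,1)1 2/2 · (0,3)2 2/2 · (0,4)2 2/2
Row 1: (1,0)1 2/2 · (1,1)1 4/4 · (1,2)1 1/2 · (1,3)2 3/4 · (1,4)2 3/3
Row 2: (2,1)1 2/2 · (2,3)2 2/2 · (2,4)2 3/3
Row 3: (3,0)1 2/2 · (3,1)1 3/3 · (3,4)2 2/2
Row 4: (4,0)1 3/3 · (4,1)1 3/4 · (4,2)2 1/3 · (4,3)2 2/2 · (4,4)2 3/3
Row 5: (5,0)1 2/2 · (5,1)1 3/3 · (5,2)1 1/2 · (5,4)2 1/1
The smallest same-type fraction is 1/3 at (4,2), which reduces to 1/3. Any threshold above that leaves this agent unsatisfied.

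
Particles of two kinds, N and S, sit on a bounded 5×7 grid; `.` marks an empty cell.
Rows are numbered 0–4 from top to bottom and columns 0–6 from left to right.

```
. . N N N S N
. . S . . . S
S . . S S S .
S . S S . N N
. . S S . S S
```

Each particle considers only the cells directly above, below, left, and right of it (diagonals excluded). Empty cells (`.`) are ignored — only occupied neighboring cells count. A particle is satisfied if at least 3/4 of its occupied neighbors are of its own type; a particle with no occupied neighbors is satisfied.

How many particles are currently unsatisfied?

11

(0,2)N 1/2 unhappy
(0,3)N 2/2 ok
(0,4)N 1/2 unhappy
(0,5)S 0/2 unhappy
(0,6)N 0/2 unhappy
(1,2)S 0/1 unhappy
(1,6)S 0/1 unhappy
(2,0)S 1/1 ok
(2,3)S 2/2 ok
(2,4)S 2/2 ok
(2,5)S 1/2 unhappy
(3,0)S 1/1 ok
(3,2)S 2/2 ok
(3,3)S 3/3 ok
(3,5)N 1/3 unhappy
(3,6)N 1/2 unhappy
(4,2)S 2/2 ok
(4,3)S 2/2 ok
(4,5)S 1/2 unhappy
(4,6)S 1/2 unhappy
Unsatisfied: (0,2), (0,4), (0,5), (0,6), (1,2), (1,6), (2,5), (3,5), (3,6), (4,5), (4,6) — 11 in total.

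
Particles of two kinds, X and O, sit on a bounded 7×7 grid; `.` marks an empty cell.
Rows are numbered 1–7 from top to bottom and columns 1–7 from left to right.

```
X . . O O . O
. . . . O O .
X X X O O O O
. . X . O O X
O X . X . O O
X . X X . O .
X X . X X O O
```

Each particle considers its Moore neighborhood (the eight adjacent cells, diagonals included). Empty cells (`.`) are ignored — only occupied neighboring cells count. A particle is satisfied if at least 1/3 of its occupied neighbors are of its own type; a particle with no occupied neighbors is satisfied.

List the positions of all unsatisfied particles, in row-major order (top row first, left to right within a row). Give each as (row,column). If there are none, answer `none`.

(4,7), (5,1)

Row 1: (1,1)X 0/0 ok · (1,4)O 2/2 ok · (1,5)O 3/3 ok · (1,7)O 1/1 ok
Row 2: (2,5)O 6/6 ok · (2,6)O 6/6 ok
Row 3: (3,1)X 1/1 ok · (3,2)X 3/3 ok · (3,3)X 2/3 ok · (3,4)O 3/5 ok · (3,5)O 6/6 ok · (3,6)O 6/7 ok · (3,7)O 3/4 ok
Row 4: (4,3)X 4/5 ok · (4,5)O 5/6 ok · (4,6)O 6/7 ok · (4,7)X 0/5 unhappy
Row 5: (5,1)O 0/2 unhappy · (5,2)X 3/4 ok · (5,4)X 3/4 ok · (5,6)O 4/5 ok · (5,7)O 3/4 ok
Row 6: (6,1)X 3/4 ok · (6,3)X 5/5 ok · (6,4)X 4/4 ok · (6,6)O 4/5 ok
Row 7: (7,1)X 2/2 ok · (7,2)X 3/3 ok · (7,4)X 3/3 ok · (7,5)X 2/4 ok · (7,6)O 2/3 ok · (7,7)O 2/2 ok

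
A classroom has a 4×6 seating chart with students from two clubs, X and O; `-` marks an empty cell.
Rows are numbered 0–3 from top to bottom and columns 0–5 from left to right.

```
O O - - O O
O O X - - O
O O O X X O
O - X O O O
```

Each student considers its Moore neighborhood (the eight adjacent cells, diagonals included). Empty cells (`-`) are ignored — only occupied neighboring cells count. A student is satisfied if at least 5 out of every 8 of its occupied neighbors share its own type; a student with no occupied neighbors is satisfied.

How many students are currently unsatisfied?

Row 0: (0,0)O 3/3 satisfied · (0,1)O 3/4 satisfied · (0,4)O 2/2 satisfied · (0,5)O 2/2 satisfied
Row 1: (1,0)O 5/5 satisfied · (1,1)O 6/7 satisfied · (1,2)X 1/5 not · (1,5)O 3/4 satisfied
Row 2: (2,0)O 4/4 satisfied · (2,1)O 5/7 satisfied · (2,2)O 3/6 not · (2,3)X 3/6 not · (2,4)X 1/6 not · (2,5)O 3/4 satisfied
Row 3: (3,0)O 2/2 satisfied · (3,2)X 1/4 not · (3,3)O 2/5 not · (3,4)O 3/5 not · (3,5)O 2/3 satisfied
Unsatisfied: (1,2), (2,2), (2,3), (2,4), (3,2), (3,3), (3,4) — 7 in total.

7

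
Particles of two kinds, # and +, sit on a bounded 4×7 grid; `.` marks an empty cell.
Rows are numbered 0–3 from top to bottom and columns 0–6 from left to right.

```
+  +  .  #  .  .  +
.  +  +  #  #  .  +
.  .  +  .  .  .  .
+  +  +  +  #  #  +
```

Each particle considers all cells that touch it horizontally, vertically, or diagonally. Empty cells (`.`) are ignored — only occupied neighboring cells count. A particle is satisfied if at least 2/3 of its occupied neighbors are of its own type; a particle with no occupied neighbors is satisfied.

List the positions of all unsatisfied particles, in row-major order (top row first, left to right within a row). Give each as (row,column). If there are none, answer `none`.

(0,0)+ 2/2 ok
(0,1)+ 3/3 ok
(0,3)# 2/3 ok
(0,6)+ 1/1 ok
(1,1)+ 4/4 ok
(1,2)+ 3/5 unhappy
(1,3)# 2/4 unhappy
(1,4)# 2/2 ok
(1,6)+ 1/1 ok
(2,2)+ 5/6 ok
(3,0)+ 1/1 ok
(3,1)+ 3/3 ok
(3,2)+ 3/3 ok
(3,3)+ 2/3 ok
(3,4)# 1/2 unhappy
(3,5)# 1/2 unhappy
(3,6)+ 0/1 unhappy

(1,2), (1,3), (3,4), (3,5), (3,6)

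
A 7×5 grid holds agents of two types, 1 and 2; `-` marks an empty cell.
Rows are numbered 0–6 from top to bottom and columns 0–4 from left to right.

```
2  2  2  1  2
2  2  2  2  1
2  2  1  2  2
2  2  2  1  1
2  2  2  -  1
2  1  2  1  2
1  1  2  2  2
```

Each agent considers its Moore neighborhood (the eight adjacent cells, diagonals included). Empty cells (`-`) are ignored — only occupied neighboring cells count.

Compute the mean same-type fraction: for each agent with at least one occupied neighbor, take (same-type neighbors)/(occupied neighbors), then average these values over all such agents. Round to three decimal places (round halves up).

0.618

(0,0)2 3/3
(0,1)2 5/5
(0,2)2 4/5
(0,3)1 1/5
(0,4)2 1/3
(1,0)2 5/5
(1,1)2 7/8
(1,2)2 6/8
(1,3)2 5/8
(1,4)1 1/5
(2,0)2 5/5
(2,1)2 7/8
(2,2)1 1/8
(2,3)2 4/8
(2,4)2 2/5
(3,0)2 5/5
(3,1)2 7/8
(3,2)2 5/7
(3,3)1 3/7
(3,4)1 2/4
(4,0)2 4/5
(4,1)2 7/8
(4,2)2 4/7
(4,4)1 3/4
(5,0)2 2/5
(5,1)1 2/8
(5,2)2 4/7
(5,3)1 1/7
(5,4)2 2/4
(6,0)1 2/3
(6,1)1 2/5
(6,2)2 2/5
(6,3)2 4/5
(6,4)2 2/3
Sum over 34 agents: 3/3 + 5/5 + 4/5 + 1/5 + 1/3 + 5/5 + 7/8 + 6/8 + 5/8 + 1/5 + 5/5 + 7/8 + 1/8 + 4/8 + 2/5 + 5/5 + 7/8 + 5/7 + 3/7 + 2/4 + 4/5 + 7/8 + 4/7 + 3/4 + 2/5 + 2/8 + 4/7 + 1/7 + 2/4 + 2/3 + 2/5 + 2/5 + 4/5 + 2/3 = 4409/210; mean = 4409/210 ÷ 34 = 4409/7140 = 0.617507… → 0.618.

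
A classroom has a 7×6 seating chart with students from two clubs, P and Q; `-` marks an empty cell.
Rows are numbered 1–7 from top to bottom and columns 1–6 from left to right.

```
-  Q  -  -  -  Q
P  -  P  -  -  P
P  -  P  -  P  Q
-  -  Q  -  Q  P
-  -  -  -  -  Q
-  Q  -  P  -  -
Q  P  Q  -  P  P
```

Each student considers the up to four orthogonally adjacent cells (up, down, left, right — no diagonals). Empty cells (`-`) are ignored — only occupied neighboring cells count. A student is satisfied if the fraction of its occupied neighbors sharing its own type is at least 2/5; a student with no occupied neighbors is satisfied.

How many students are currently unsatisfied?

12

Row 1: (1,2)Q 0/0 ✓ · (1,6)Q 0/1 ✗
Row 2: (2,1)P 1/1 ✓ · (2,3)P 1/1 ✓ · (2,6)P 0/2 ✗
Row 3: (3,1)P 1/1 ✓ · (3,3)P 1/2 ✓ · (3,5)P 0/2 ✗ · (3,6)Q 0/3 ✗
Row 4: (4,3)Q 0/1 ✗ · (4,5)Q 0/2 ✗ · (4,6)P 0/3 ✗
Row 5: (5,6)Q 0/1 ✗
Row 6: (6,2)Q 0/1 ✗ · (6,4)P 0/0 ✓
Row 7: (7,1)Q 0/1 ✗ · (7,2)P 0/3 ✗ · (7,3)Q 0/1 ✗ · (7,5)P 1/1 ✓ · (7,6)P 1/1 ✓
Unsatisfied: (1,6), (2,6), (3,5), (3,6), (4,3), (4,5), (4,6), (5,6), (6,2), (7,1), (7,2), (7,3) — 12 in total.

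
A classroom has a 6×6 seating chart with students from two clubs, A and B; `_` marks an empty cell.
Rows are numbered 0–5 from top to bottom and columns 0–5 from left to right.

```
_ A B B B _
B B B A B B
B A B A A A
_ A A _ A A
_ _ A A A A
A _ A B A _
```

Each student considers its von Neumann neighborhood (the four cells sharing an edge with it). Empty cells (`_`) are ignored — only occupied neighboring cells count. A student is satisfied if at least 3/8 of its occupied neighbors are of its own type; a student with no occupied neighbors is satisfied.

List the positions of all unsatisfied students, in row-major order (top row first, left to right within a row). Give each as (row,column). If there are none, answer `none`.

(0,1)A 0/2 ✗
(0,2)B 2/3 ✓
(0,3)B 2/3 ✓
(0,4)B 2/2 ✓
(1,0)B 2/2 ✓
(1,1)B 2/4 ✓
(1,2)B 3/4 ✓
(1,3)A 1/4 ✗
(1,4)B 2/4 ✓
(1,5)B 1/2 ✓
(2,0)B 1/2 ✓
(2,1)A 1/4 ✗
(2,2)B 1/4 ✗
(2,3)A 2/3 ✓
(2,4)A 3/4 ✓
(2,5)A 2/3 ✓
(3,1)A 2/2 ✓
(3,2)A 2/3 ✓
(3,4)A 3/3 ✓
(3,5)A 3/3 ✓
(4,2)A 3/3 ✓
(4,3)A 2/3 ✓
(4,4)A 4/4 ✓
(4,5)A 2/2 ✓
(5,0)A 0/0 ✓
(5,2)A 1/2 ✓
(5,3)B 0/3 ✗
(5,4)A 1/2 ✓

(0,1), (1,3), (2,1), (2,2), (5,3)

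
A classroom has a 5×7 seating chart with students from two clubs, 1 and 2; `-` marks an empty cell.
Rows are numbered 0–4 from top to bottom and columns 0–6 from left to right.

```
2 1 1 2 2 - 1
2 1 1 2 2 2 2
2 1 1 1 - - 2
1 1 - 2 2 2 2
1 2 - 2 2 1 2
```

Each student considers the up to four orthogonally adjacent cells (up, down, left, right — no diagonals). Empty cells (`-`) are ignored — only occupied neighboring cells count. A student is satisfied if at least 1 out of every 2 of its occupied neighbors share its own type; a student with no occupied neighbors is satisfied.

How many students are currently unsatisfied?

5

Row 0: (0,0)2 1/2 ✓ · (0,1)1 2/3 ✓ · (0,2)1 2/3 ✓ · (0,3)2 2/3 ✓ · (0,4)2 2/2 ✓ · (0,6)1 0/1 ✗
Row 1: (1,0)2 2/3 ✓ · (1,1)1 3/4 ✓ · (1,2)1 3/4 ✓ · (1,3)2 2/4 ✓ · (1,4)2 3/3 ✓ · (1,5)2 2/2 ✓ · (1,6)2 2/3 ✓
Row 2: (2,0)2 1/3 ✗ · (2,1)1 3/4 ✓ · (2,2)1 3/3 ✓ · (2,3)1 1/3 ✗ · (2,6)2 2/2 ✓
Row 3: (3,0)1 2/3 ✓ · (3,1)1 2/3 ✓ · (3,3)2 2/3 ✓ · (3,4)2 3/3 ✓ · (3,5)2 2/3 ✓ · (3,6)2 3/3 ✓
Row 4: (4,0)1 1/2 ✓ · (4,1)2 0/2 ✗ · (4,3)2 2/2 ✓ · (4,4)2 2/3 ✓ · (4,5)1 0/3 ✗ · (4,6)2 1/2 ✓
Unsatisfied: (0,6), (2,0), (2,3), (4,1), (4,5) — 5 in total.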